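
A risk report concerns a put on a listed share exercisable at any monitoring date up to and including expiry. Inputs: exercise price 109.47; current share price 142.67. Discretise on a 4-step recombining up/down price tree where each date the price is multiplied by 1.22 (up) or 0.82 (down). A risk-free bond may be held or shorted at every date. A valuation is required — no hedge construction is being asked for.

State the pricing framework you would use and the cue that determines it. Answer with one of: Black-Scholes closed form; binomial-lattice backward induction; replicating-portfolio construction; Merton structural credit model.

Key observation: the put (strike 109.47 on spot 142.67) is American-style on a 4-step discrete price model, so the early-exercise decision at every node requires stepwise backward valuation — a closed form cannot price the exercise right.

framework: binomial-lattice backward induction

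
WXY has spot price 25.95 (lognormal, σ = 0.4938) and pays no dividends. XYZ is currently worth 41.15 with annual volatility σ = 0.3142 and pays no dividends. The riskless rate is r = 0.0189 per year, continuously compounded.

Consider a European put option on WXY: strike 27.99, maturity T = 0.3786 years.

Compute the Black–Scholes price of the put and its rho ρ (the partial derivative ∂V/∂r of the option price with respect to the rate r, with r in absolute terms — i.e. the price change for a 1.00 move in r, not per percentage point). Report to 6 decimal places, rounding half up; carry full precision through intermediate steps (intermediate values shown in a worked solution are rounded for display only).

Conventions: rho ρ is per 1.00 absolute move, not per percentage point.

price = 4.246254
ρ = -6.808168

σ√T = 0.4938·√0.3786 = 0.303838
d₁ = (ln(S/K) + (r+σ²/2)T) / (σ√T) = (ln(25.95/27.99) + (0.0189+0.4938²/2)·0.3786) / 0.303838 = (-0.075676 + 0.053314) / 0.303838 = -0.073597
d₂ = d₁ − σ√T = -0.073597 − 0.303838 = -0.377435
e^{−rT} = 0.992870
N(−d₁) = 0.529334,  N(−d₂) = 0.647075
Put price V = K·e^{−rT}·N(−d₂) − S·N(−d₁) = 17.982484 − 13.736230 = 4.246254
ρ = −K·T·e^{−rT}·N(−d₂) = -6.808168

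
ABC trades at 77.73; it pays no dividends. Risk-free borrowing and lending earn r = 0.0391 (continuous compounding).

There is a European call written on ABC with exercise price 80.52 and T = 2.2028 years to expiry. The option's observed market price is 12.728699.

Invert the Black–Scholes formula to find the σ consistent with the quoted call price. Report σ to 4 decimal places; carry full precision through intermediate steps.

At σ = 0.2395 the Black–Scholes value reproduces the quote:
σ√T = 0.2395·√2.2028 = 0.355462
d₁ = (ln(S/K) + (r+σ²/2)T) / (σ√T) = (ln(77.73/80.52) + (0.0391+0.2395²/2)·2.2028) / 0.355462 = (-0.035264 + 0.149306) / 0.355462 = 0.320827
d₂ = d₁ − σ√T = 0.320827 − 0.355462 = -0.034635
e^{−rT} = 0.917475
N(d₁) = 0.625829,  N(d₂) = 0.486185
V = S·N(d₁) − K·e^{−rT}·N(d₂) = 48.645705 − 35.917006 = 12.728699 (the observed quote) — the price is monotone increasing in volatility, hence this σ is the only solution

sigma = 0.2395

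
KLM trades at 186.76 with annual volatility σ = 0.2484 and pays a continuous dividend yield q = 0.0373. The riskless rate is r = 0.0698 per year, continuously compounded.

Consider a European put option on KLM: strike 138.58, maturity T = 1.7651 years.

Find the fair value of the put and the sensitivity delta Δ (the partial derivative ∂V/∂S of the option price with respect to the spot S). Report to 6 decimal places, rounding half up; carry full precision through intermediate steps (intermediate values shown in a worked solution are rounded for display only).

price = 3.431116
Δ = -0.100127

σ√T = 0.2484·√1.7651 = 0.330017
d₁ = (ln(S/K) + (r−q+σ²/2)T) / (σ√T) = (ln(186.76/138.58) + (0.0698−0.0373+0.2484²/2)·1.7651) / 0.330017 = (0.298377 + 0.111821) / 0.330017 = 1.242960
d₂ = d₁ − σ√T = 1.242960 − 0.330017 = 0.912943
e^{−rT} = 0.884083
e^{−qT} = 0.936282
N(−d₁) = 0.106941,  N(−d₂) = 0.180636
Put price V = K·e^{−rT}·N(−d₂) − S·e^{−qT}·N(−d₁) = 22.130872 − 18.699756 = 3.431116
Δ = −e^{−qT}·N(−d₁) = -0.100127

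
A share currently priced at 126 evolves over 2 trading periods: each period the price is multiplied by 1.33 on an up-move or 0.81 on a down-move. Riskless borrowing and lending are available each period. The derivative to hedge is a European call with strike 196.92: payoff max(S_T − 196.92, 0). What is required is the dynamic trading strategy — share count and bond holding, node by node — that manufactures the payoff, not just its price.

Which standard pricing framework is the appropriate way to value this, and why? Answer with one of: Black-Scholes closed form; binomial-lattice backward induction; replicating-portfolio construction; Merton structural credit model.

framework: replicating-portfolio construction

Key observation: the mandate to exhibit the hedge at every date and state singles out the replicating-portfolio construction on the 2-period tree with factors 1.33 and 0.81 from 126.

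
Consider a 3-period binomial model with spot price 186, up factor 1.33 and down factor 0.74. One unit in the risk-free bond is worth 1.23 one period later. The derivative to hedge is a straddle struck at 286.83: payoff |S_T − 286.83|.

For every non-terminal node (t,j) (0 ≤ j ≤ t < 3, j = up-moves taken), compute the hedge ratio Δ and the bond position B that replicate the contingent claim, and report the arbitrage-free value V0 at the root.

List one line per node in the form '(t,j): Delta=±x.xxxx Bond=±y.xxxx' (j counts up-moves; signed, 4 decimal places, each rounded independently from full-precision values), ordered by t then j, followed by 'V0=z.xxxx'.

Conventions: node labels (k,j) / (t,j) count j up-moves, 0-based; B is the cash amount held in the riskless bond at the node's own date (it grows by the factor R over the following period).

(0,0): Delta=0.2527 Bond=13.9630
(1,0): Delta=-1.0000 Bond=189.5895
(1,1): Delta=0.3949 Bond=-18.0122
(2,0): Delta=-1.0000 Bond=233.1951
(2,1): Delta=-1.0000 Bond=233.1951
(2,2): Delta=0.5533 Bond=-74.2673
V0=60.9563

No-arbitrage ⇒ martingale measure with p* = (R−d)/(u−d) = 0.8305.
Payoffs at expiry: V(3,0)=211.4583, V(3,1)=151.3647, V(3,2)=43.3586, V(3,3)=150.7605
  t=2,j=0: stock 101.8536 → up 135.4653 (V=151.3647), down 75.3717 (V=211.4583). Price 131.3415; hedge Δ=-1.0000, bond B=233.1951.
  t=2,j=1: stock 183.0612 → up 243.4714 (V=43.3586), down 135.4653 (V=151.3647). Price 50.1339; hedge Δ=-1.0000, bond B=233.1951.
  t=2,j=2: stock 329.0154 → up 437.5905 (V=150.7605), down 243.4714 (V=43.3586). Price 107.7697; hedge Δ=0.5533, bond B=-74.2673.
  t=1,j=0: stock 137.6400 → up 183.0612 (V=50.1339), down 101.8536 (V=131.3415). Price 51.9495; hedge Δ=-1.0000, bond B=189.5895.
  t=1,j=1: stock 247.3800 → up 329.0154 (V=107.7697), down 183.0612 (V=50.1339). Price 79.6756; hedge Δ=0.3949, bond B=-18.0122.
  t=0,j=0: stock 186.0000 → up 247.3800 (V=79.6756), down 137.6400 (V=51.9495). Price 60.9563; hedge Δ=0.2527, bond B=13.9630.
Sanity check at the root: Δ(0,0)·S0 + B(0,0) reproduces V0 = 60.9563.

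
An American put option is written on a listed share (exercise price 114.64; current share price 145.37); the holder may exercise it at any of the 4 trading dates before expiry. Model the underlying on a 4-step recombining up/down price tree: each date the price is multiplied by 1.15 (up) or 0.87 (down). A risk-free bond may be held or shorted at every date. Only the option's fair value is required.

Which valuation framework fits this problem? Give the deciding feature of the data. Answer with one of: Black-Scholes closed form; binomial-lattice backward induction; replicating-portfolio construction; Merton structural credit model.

Key observation: the put (strike 114.64 on spot 145.37) is American-style on a 4-step discrete price model, so the early-exercise decision at every node requires stepwise backward valuation — a closed form cannot price the exercise right.

framework: binomial-lattice backward induction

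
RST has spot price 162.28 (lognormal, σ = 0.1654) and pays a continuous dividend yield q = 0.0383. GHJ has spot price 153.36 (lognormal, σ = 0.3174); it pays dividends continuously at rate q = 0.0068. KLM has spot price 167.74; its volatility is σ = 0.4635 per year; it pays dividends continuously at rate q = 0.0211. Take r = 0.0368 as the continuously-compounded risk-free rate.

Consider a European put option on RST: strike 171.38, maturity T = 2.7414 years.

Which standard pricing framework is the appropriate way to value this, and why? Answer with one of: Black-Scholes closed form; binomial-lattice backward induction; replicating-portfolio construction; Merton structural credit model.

Key observation: the strike-171.38 put on RST is European-exercise on a continuously-modelled lognormal underlying, so its value is a single closed-form evaluation.

framework: Black-Scholes closed form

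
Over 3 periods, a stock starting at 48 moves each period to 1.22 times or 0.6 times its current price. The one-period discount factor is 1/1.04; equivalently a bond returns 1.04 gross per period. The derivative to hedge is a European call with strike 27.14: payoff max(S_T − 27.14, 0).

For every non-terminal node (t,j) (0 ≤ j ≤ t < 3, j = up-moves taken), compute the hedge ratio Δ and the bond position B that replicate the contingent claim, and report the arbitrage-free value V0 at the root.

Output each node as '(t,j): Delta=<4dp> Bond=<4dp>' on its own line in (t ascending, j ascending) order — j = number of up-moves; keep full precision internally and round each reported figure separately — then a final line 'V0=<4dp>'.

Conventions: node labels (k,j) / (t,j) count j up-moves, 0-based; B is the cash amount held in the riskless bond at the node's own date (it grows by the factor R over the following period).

(0,0): Delta=0.8944 Bond=-17.7266
(1,0): Delta=0.6010 Bond=-9.9855
(1,1): Delta=0.9534 Bond=-21.8925
(2,0): Delta=0.0000 Bond=0.0000
(2,1): Delta=0.7219 Bond=-14.6333
(2,2): Delta=1.0000 Bond=-26.0962
V0=25.2040

No-arbitrage ⇒ martingale measure with p* = (R−d)/(u−d) = 0.7097.
Payoffs at expiry: V(3,0)=0.0000, V(3,1)=0.0000, V(3,2)=15.7259, V(3,3)=60.0207
Node (2,0) S=17.2800: V=(p*·0.0000+(1−p*)·0.0000)/1.04=0.0000; Δ=(0.0000−0.0000)/(21.0816−10.3680)=0.0000; B=V−Δ·S=0.0000
Node (2,1) S=35.1360: V=(p*·15.7259+(1−p*)·0.0000)/1.04=10.7311; Δ=(15.7259−0.0000)/(42.8659−21.0816)=0.7219; B=V−Δ·S=-14.6333
Node (2,2) S=71.4432: V=(p*·60.0207+(1−p*)·15.7259)/1.04=45.3470; Δ=(60.0207−15.7259)/(87.1607−42.8659)=1.0000; B=V−Δ·S=-26.0962
Node (1,0) S=28.8000: V=(p*·10.7311+(1−p*)·0.0000)/1.04=7.3227; Δ=(10.7311−0.0000)/(35.1360−17.2800)=0.6010; B=V−Δ·S=-9.9855
Node (1,1) S=58.5600: V=(p*·45.3470+(1−p*)·10.7311)/1.04=33.9397; Δ=(45.3470−10.7311)/(71.4432−35.1360)=0.9534; B=V−Δ·S=-21.8925
Node (0,0) S=48.0000: V=(p*·33.9397+(1−p*)·7.3227)/1.04=25.2040; Δ=(33.9397−7.3227)/(58.5600−28.8000)=0.8944; B=V−Δ·S=-17.7266
Check: Δ(0,0)·S0 + B(0,0) = 25.2040 = V0.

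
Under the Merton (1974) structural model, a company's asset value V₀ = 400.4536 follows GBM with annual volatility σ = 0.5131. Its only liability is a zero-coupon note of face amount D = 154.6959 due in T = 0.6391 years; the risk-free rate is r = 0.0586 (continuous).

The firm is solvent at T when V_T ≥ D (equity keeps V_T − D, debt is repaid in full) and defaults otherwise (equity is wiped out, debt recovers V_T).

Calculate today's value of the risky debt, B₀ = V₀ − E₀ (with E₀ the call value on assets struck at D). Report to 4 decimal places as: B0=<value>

B0=148.7496

Work the structural quantities from V₀ = 400.4536 against face 154.6959:
d₁ = [ln(V₀/D) + (r + σ²/2)T] / (σ√T)
   = [ln(400.4536/154.6959) + (0.0586 + 0.5·0.5131²)·0.6391] / (0.5131·√0.6391)
   = [0.951137 + 0.121580] / 0.410191 = 2.615161
d₂ = d₁ − σ√T = 2.615161 − 0.410191 = 2.204970
N(d₁) = 0.995541,  N(d₂) = 0.986272,  e^(−rT) = 0.963241
E₀ = V₀·N(d₁) − D·e^(−rT)·N(d₂)
   = 400.4536·0.995541 − 154.6959·0.963241·0.986272 = 251.703998
B₀ = V₀ − E₀ = 400.4536 − 251.703998 = 148.749602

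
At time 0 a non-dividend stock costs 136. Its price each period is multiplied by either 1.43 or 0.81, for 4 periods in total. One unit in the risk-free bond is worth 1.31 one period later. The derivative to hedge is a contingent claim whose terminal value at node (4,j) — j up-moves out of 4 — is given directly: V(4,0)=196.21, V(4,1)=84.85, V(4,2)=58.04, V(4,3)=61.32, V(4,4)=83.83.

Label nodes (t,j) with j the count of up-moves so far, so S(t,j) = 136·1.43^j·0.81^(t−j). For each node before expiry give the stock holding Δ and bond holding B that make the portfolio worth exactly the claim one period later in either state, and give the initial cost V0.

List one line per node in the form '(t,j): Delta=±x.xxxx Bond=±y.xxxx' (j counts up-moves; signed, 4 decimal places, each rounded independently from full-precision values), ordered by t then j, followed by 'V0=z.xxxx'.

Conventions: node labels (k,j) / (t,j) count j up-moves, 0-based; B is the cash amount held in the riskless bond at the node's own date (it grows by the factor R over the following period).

(0,0): Delta=0.0517 Bond=17.1066
(1,0): Delta=-0.0888 Bond=37.8912
(1,1): Delta=0.0708 Bond=18.6940
(2,0): Delta=-0.5957 Bond=94.8715
(2,1): Delta=-0.0199 Bond=38.7812
(2,2): Delta=0.0832 Bond=21.0591
(3,0): Delta=-2.4851 Bond=260.8370
(3,1): Delta=-0.3389 Bond=91.5084
(3,2): Delta=0.0235 Bond=41.0342
(3,3): Delta=0.0913 Bond=24.3601
V0=24.1431

No-arbitrage ⇒ martingale measure with p* = (R−d)/(u−d) = 0.8065.
At maturity the claim pays: V(4,0)=196.2100, V(4,1)=84.8500, V(4,2)=58.0400, V(4,3)=61.3200, V(4,4)=83.8300
(3,0): S=72.2760. Δ = (V_up−V_dn)/(S_up−S_dn) = (84.8500−196.2100)/(103.3546−58.5435) = -2.4851. V = [p*·84.8500 + (1−p*)·196.2100]/1.31 = 81.2241. B = V − Δ·S = 260.8370.
(3,1): S=127.5983. Δ = (V_up−V_dn)/(S_up−S_dn) = (58.0400−84.8500)/(182.4656−103.3546) = -0.3389. V = [p*·58.0400 + (1−p*)·84.8500]/1.31 = 48.2664. B = V − Δ·S = 91.5084.
(3,2): S=225.2662. Δ = (V_up−V_dn)/(S_up−S_dn) = (61.3200−58.0400)/(322.1306−182.4656) = 0.0235. V = [p*·61.3200 + (1−p*)·58.0400]/1.31 = 46.3246. B = V − Δ·S = 41.0342.
(3,3): S=397.6922. Δ = (V_up−V_dn)/(S_up−S_dn) = (83.8300−61.3200)/(568.6998−322.1306) = 0.0913. V = [p*·83.8300 + (1−p*)·61.3200]/1.31 = 60.6666. B = V − Δ·S = 24.3601.
(2,0): S=89.2296. Δ = (V_up−V_dn)/(S_up−S_dn) = (48.2664−81.2241)/(127.5983−72.2760) = -0.5957. V = [p*·48.2664 + (1−p*)·81.2241]/1.31 = 41.7140. B = V − Δ·S = 94.8715.
(2,1): S=157.5288. Δ = (V_up−V_dn)/(S_up−S_dn) = (46.3246−48.2664)/(225.2662−127.5983) = -0.0199. V = [p*·46.3246 + (1−p*)·48.2664]/1.31 = 35.6492. B = V − Δ·S = 38.7812.
(2,2): S=278.1064. Δ = (V_up−V_dn)/(S_up−S_dn) = (60.6666−46.3246)/(397.6922−225.2662) = 0.0832. V = [p*·60.6666 + (1−p*)·46.3246]/1.31 = 44.1914. B = V − Δ·S = 21.0591.
(1,0): S=110.1600. Δ = (V_up−V_dn)/(S_up−S_dn) = (35.6492−41.7140)/(157.5288−89.2296) = -0.0888. V = [p*·35.6492 + (1−p*)·41.7140]/1.31 = 28.1092. B = V − Δ·S = 37.8912.
(1,1): S=194.4800. Δ = (V_up−V_dn)/(S_up−S_dn) = (44.1914−35.6492)/(278.1064−157.5288) = 0.0708. V = [p*·44.1914 + (1−p*)·35.6492]/1.31 = 32.4718. B = V − Δ·S = 18.6940.
(0,0): S=136.0000. Δ = (V_up−V_dn)/(S_up−S_dn) = (32.4718−28.1092)/(194.4800−110.1600) = 0.0517. V = [p*·32.4718 + (1−p*)·28.1092]/1.31 = 24.1431. B = V − Δ·S = 17.1066.
Check: Δ(0,0)·S0 + B(0,0) = 24.1431 = V0.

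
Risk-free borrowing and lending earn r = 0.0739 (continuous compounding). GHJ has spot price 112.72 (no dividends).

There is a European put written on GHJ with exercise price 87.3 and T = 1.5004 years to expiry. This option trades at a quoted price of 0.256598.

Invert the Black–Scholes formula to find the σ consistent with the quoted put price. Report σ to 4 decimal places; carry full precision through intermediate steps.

sigma = 0.1645

At σ = 0.1645 the Black–Scholes value reproduces the quote:
σ√T = 0.1645·√1.5004 = 0.201497
d₁ = (ln(S/K) + (r+σ²/2)T) / (σ√T) = (ln(112.72/87.3) + (0.0739+0.1645²/2)·1.5004) / 0.201497 = (0.255556 + 0.131180) / 0.201497 = 1.919313
d₂ = d₁ − σ√T = 1.919313 − 0.201497 = 1.717816
e^{−rT} = 0.895047
N(−d₁) = 0.027472,  N(−d₂) = 0.042915
V = K·e^{−rT}·N(−d₂) − S·N(−d₁) = 3.353283 − 3.096685 = 0.256598 (equal to the quote); since ∂V/∂σ > 0 for all σ, the implied volatility is unique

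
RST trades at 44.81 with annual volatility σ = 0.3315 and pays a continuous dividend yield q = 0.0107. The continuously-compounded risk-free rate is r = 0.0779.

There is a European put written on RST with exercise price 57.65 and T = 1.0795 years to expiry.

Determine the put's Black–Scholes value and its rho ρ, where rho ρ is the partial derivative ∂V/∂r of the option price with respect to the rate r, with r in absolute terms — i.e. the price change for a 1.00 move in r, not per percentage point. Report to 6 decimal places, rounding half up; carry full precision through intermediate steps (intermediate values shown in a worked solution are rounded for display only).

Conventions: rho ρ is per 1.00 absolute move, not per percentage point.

price = 11.875038
ρ = -43.247085

σ√T = 0.3315·√1.0795 = 0.344425
d₁ = (ln(S/K) + (r−q+σ²/2)T) / (σ√T) = (ln(44.81/57.65) + (0.0779−0.0107+0.3315²/2)·1.0795) / 0.344425 = (-0.251959 + 0.131857) / 0.344425 = -0.348703
d₂ = d₁ − σ√T = -0.348703 − 0.344425 = -0.693128
e^{−rT} = 0.919346
e^{−qT} = 0.988516
N(−d₁) = 0.636344,  N(−d₂) = 0.755886
Put price V = K·e^{−rT}·N(−d₂) − S·e^{−qT}·N(−d₁) = 40.062144 − 28.187106 = 11.875038
ρ = −K·T·e^{−rT}·N(−d₂) = -43.247085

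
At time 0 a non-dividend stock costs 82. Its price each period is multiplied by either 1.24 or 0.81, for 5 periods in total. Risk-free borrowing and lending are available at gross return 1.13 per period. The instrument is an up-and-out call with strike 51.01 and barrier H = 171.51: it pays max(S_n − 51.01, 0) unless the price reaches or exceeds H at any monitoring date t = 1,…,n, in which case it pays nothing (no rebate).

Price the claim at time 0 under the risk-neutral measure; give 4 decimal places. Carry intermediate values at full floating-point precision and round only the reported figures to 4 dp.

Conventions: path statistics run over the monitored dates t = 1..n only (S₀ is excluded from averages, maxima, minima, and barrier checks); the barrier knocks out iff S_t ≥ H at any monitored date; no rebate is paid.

price = 26.4133

Under the martingale measure an up-move has probability p* = 0.7442; value the claim as the probability-weighted average of per-path payoffs, discounted 5 periods at R = 1.13.
Enumerate all 2^5 = 32 price paths (U = up ×1.24, D = down ×0.81); each path with k up-moves has probability p*^k·(1−p*)^(5−k).
DDDDD: M=66.4200, payoff=0.0000, prob=0.001096
UDDDD: M=101.6800, payoff=0.0000, prob=0.003187
DUDDD: M=82.3608, payoff=0.0000, prob=0.003187
UUDDD: M=126.0832, payoff=15.9958, prob=0.009271
DDUDD: M=66.7122, payoff=0.0000, prob=0.003187
UDUDD: M=102.1274, payoff=15.9958, prob=0.009271
DUUDD: M=102.1274, payoff=15.9958, prob=0.009271
UUUDD: M=156.3432, payoff=51.5668, prob=0.026971
DDDUD: M=66.4200, payoff=0.0000, prob=0.003187
UDDUD: M=101.6800, payoff=15.9958, prob=0.009271
DUDUD: M=82.7232, payoff=15.9958, prob=0.009271
UUDUD: M=126.6380, payoff=51.5668, prob=0.026971
DDUUD: M=82.7232, payoff=15.9958, prob=0.009271
UDUUD: M=126.6380, payoff=51.5668, prob=0.026971
DUUUD: M=126.6380, payoff=51.5668, prob=0.026971
UUUUD: M=193.8655, payoff=0.0000, prob=0.078460
DDDDU: M=66.4200, payoff=0.0000, prob=0.003187
UDDDU: M=101.6800, payoff=15.9958, prob=0.009271
DUDDU: M=82.3608, payoff=15.9958, prob=0.009271
UUDDU: M=126.0832, payoff=51.5668, prob=0.026971
DDUDU: M=67.0058, payoff=15.9958, prob=0.009271
UDUDU: M=102.5768, payoff=51.5668, prob=0.026971
DUUDU: M=102.5768, payoff=51.5668, prob=0.026971
UUUDU: M=157.0311, payoff=106.0211, prob=0.078460
DDDUU: M=67.0058, payoff=15.9958, prob=0.009271
UDDUU: M=102.5768, payoff=51.5668, prob=0.026971
DUDUU: M=102.5768, payoff=51.5668, prob=0.026971
UUDUU: M=157.0311, payoff=106.0211, prob=0.078460
DDUUU: M=102.5768, payoff=51.5668, prob=0.026971
UDUUU: M=157.0311, payoff=106.0211, prob=0.078460
DUUUU: M=157.0311, payoff=106.0211, prob=0.078460
UUUUU: M=240.3933, payoff=0.0000, prob=0.228248
Price = Σ prob·payoff / R^5 = 48.664750 / 1.842435 = 26.4133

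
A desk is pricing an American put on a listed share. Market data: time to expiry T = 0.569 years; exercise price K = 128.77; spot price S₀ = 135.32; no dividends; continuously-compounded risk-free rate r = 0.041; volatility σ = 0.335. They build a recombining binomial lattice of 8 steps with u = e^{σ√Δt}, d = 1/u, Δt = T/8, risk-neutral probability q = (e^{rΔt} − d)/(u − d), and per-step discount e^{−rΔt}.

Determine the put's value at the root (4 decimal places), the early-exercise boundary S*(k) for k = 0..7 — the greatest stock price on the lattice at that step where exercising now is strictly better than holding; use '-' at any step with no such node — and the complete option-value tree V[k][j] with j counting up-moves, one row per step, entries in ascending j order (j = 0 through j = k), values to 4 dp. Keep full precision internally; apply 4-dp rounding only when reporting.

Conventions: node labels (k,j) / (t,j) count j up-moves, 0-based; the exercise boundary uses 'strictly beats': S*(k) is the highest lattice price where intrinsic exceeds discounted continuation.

Δt=0.07112  u=1.09345  d=0.91453  q=0.49400  discount=0.99709
step 8 (expiry): payoffs max(K−S,0) = 62.5551 49.6006 34.1116 15.5924 0.0000 0.0000 0.0000 0.0000 0.0000
step 7: (k=7,j=0): S=72.4030, K−S=56.3670, hold=55.9920 ⇒ V=56.3670 exercise | (k=7,j=1): S=86.5682, K−S=42.2018, hold=41.8269 ⇒ V=42.2018 exercise | (k=7,j=2): S=103.5046, K−S=25.2654, hold=24.8904 ⇒ V=25.2654 exercise | (k=7,j=3): S=123.7546, K−S=5.0154, hold=7.8668 ⇒ V=7.8668 continue | (k=7,j=4): S=147.9663, K−S=0.0000, hold=0.0000 ⇒ V=0.0000 continue | (k=7,j=5): S=176.9148, K−S=0.0000, hold=0.0000 ⇒ V=0.0000 continue | (k=7,j=6): S=211.5270, K−S=0.0000, hold=0.0000 ⇒ V=0.0000 continue | (k=7,j=7): S=252.9108, K−S=0.0000, hold=0.0000 ⇒ V=0.0000 continue  boundary S*=103.5046
step 6: (k=6,j=0): S=79.1694, K−S=49.6006, hold=49.2256 ⇒ V=49.6006 exercise | (k=6,j=1): S=94.6584, K−S=34.1116, hold=33.7367 ⇒ V=34.1116 exercise | (k=6,j=2): S=113.1776, K−S=15.5924, hold=16.6219 ⇒ V=16.6219 continue | (k=6,j=3): S=135.3200, K−S=0.0000, hold=3.9690 ⇒ V=3.9690 continue | (k=6,j=4): S=161.7944, K−S=0.0000, hold=0.0000 ⇒ V=0.0000 continue | (k=6,j=5): S=193.4484, K−S=0.0000, hold=0.0000 ⇒ V=0.0000 continue | (k=6,j=6): S=231.2952, K−S=0.0000, hold=0.0000 ⇒ V=0.0000 continue  boundary S*=94.6584
step 5: (k=5,j=0): S=86.5682, K−S=42.2018, hold=41.8269 ⇒ V=42.2018 exercise | (k=5,j=1): S=103.5046, K−S=25.2654, hold=25.3975 ⇒ V=25.3975 continue | (k=5,j=2): S=123.7546, K−S=5.0154, hold=10.3411 ⇒ V=10.3411 continue | (k=5,j=3): S=147.9663, K−S=0.0000, hold=2.0024 ⇒ V=2.0024 continue | (k=5,j=4): S=176.9148, K−S=0.0000, hold=0.0000 ⇒ V=0.0000 continue | (k=5,j=5): S=211.5270, K−S=0.0000, hold=0.0000 ⇒ V=0.0000 continue  boundary S*=86.5682
step 4: (k=4,j=0): S=94.6584, K−S=34.1116, hold=33.8018 ⇒ V=34.1116 exercise | (k=4,j=1): S=113.1776, K−S=15.5924, hold=17.9073 ⇒ V=17.9073 continue | (k=4,j=2): S=135.3200, K−S=0.0000, hold=6.2037 ⇒ V=6.2037 continue | (k=4,j=3): S=161.7944, K−S=0.0000, hold=1.0103 ⇒ V=1.0103 continue | (k=4,j=4): S=193.4484, K−S=0.0000, hold=0.0000 ⇒ V=0.0000 continue  boundary S*=94.6584
step 3: (k=3,j=0): S=103.5046, K−S=25.2654, hold=26.0307 ⇒ V=26.0307 continue | (k=3,j=1): S=123.7546, K−S=5.0154, hold=12.0904 ⇒ V=12.0904 continue | (k=3,j=2): S=147.9663, K−S=0.0000, hold=3.6276 ⇒ V=3.6276 continue | (k=3,j=3): S=176.9148, K−S=0.0000, hold=0.5097 ⇒ V=0.5097 continue  boundary S*=-
step 2: (k=2,j=0): S=113.1776, K−S=15.5924, hold=19.0884 ⇒ V=19.0884 continue | (k=2,j=1): S=135.3200, K−S=0.0000, hold=7.8867 ⇒ V=7.8867 continue | (k=2,j=2): S=161.7944, K−S=0.0000, hold=2.0813 ⇒ V=2.0813 continue  boundary S*=-
step 1: (k=1,j=0): S=123.7546, K−S=5.0154, hold=13.5153 ⇒ V=13.5153 continue | (k=1,j=1): S=147.9663, K−S=0.0000, hold=5.0042 ⇒ V=5.0042 continue  boundary S*=-
step 0: (k=0,j=0): S=135.3200, K−S=0.0000, hold=9.2837 ⇒ V=9.2837 continue  boundary S*=-

price = 9.2837
boundary = - - - - 94.6584 86.5682 94.6584 103.5046
tree:
9.2837
13.5153 5.0042
19.0884 7.8867 2.0813
26.0307 12.0904 3.6276 0.5097
34.1116 17.9073 6.2037 1.0103 0.0000
42.2018 25.3975 10.3411 2.0024 0.0000 0.0000
49.6006 34.1116 16.6219 3.9690 0.0000 0.0000 0.0000
56.3670 42.2018 25.2654 7.8668 0.0000 0.0000 0.0000 0.0000
62.5551 49.6006 34.1116 15.5924 0.0000 0.0000 0.0000 0.0000 0.0000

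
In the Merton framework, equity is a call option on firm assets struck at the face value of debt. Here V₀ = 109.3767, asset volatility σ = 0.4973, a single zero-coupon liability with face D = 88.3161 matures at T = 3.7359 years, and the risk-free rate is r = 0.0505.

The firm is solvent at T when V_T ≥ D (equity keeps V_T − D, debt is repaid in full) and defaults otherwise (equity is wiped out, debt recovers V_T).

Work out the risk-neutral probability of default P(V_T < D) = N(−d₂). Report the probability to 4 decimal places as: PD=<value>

Apply the equity-as-call identities (strike 88.3161, horizon 3.7359 years):
d₁ = [ln(V₀/D) + (r + σ²/2)T] / (σ√T)
   = [ln(109.3767/88.3161) + (0.0505 + 0.5·0.4973²)·3.7359] / (0.4973·√3.7359)
   = [0.213875 + 0.650621] / 0.961205 = 0.899388
d₂ = d₁ − σ√T = 0.899388 − 0.961205 = -0.061817
risk-neutral PD = N(−d₂) = N(0.061817) = 0.524646

PD=0.5246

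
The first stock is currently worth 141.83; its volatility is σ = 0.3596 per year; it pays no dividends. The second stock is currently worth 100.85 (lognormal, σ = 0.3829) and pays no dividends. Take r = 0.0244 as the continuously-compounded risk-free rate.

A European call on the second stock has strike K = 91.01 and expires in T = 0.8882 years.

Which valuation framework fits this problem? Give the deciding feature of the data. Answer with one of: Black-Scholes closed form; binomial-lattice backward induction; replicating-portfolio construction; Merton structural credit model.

framework: Black-Scholes closed form

Key observation: a European claim on the second stock (strike 91.01) — a lognormal (GBM) underlying with constant rate and volatility — has an exact closed-form value; no lattice or capital structure is involved.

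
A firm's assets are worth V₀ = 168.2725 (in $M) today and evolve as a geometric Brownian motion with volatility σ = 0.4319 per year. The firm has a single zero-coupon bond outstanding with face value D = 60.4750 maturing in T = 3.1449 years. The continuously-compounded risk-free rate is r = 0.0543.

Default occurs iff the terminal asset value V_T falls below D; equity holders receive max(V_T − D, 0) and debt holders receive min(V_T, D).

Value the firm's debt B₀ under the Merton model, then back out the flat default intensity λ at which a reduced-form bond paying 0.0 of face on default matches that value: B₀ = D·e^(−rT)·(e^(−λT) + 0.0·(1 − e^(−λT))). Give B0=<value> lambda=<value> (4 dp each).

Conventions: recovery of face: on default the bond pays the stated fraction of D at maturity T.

Apply the equity-as-call identities (strike 60.4750, horizon 3.1449 years):
d₁ = [ln(V₀/D) + (r + σ²/2)T] / (σ√T)
   = [ln(168.2725/60.4750) + (0.0543 + 0.5·0.4319²)·3.1449] / (0.4319·√3.1449)
   = [1.023355 + 0.464089] / 0.765926 = 1.942021
d₂ = d₁ − σ√T = 1.942021 − 0.765926 = 1.176095
N(d₁) = 0.973933,  N(d₂) = 0.880222,  e^(−rT) = 0.843017
E₀ = V₀·N(d₁) − D·e^(−rT)·N(d₂)
   = 168.2725·0.973933 − 60.4750·0.843017·0.880222 = 119.011113
B₀ = V₀ − E₀ = 168.2725 − 119.011113 = 49.261387
e^(−λT) = (B₀·e^(rT)/D − 0)/(1 − 0) = (49.2614·1.186216/60.4750 − 0)/1 = 0.96626112
λ = −ln(0.96626112)/3.1449 = 0.010913

B0=49.2614 lambda=0.0109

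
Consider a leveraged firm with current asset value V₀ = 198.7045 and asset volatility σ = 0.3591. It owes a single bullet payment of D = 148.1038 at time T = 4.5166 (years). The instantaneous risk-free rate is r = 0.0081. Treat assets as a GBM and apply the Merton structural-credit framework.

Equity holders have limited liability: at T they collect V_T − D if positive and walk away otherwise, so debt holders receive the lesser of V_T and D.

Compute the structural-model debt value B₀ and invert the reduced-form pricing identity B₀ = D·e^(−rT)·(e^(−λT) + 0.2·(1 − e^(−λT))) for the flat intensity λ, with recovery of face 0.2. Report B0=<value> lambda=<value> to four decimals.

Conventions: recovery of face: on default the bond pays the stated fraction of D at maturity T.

Equity is a call on the firm's assets struck at D = 148.1038:
d₁ = [ln(V₀/D) + (r + σ²/2)T] / (σ√T)
   = [ln(198.7045/148.1038) + (0.0081 + 0.5·0.3591²)·4.5166] / (0.3591·√4.5166)
   = [0.293905 + 0.327799] / 0.763170 = 0.814634
d₂ = d₁ − σ√T = 0.814634 − 0.763170 = 0.051464
N(d₁) = 0.792359,  N(d₂) = 0.520522,  e^(−rT) = 0.964077
E₀ = V₀·N(d₁) − D·e^(−rT)·N(d₂)
   = 198.7045·0.792359 − 148.1038·0.964077·0.520522 = 83.123382
B₀ = V₀ − E₀ = 198.7045 − 83.123382 = 115.581118
e^(−λT) = (B₀·e^(rT)/D − 0.2)/(1 − 0.2) = (115.5811·1.037262/148.1038 − 0.2)/0.8 = 0.76185682
λ = −ln(0.76185682)/4.5166 = 0.060222

B0=115.5811 lambda=0.0602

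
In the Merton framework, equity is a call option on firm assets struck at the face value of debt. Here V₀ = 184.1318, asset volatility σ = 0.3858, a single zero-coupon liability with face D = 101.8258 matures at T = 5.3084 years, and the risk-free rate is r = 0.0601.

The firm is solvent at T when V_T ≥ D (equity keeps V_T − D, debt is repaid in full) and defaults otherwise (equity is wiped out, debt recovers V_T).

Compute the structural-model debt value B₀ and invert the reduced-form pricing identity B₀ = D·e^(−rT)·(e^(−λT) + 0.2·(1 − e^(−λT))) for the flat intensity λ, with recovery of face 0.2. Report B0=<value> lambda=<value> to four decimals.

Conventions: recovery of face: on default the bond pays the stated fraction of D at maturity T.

Apply the equity-as-call identities (strike 101.8258, horizon 5.3084 years):
d₁ = [ln(V₀/D) + (r + σ²/2)T] / (σ√T)
   = [ln(184.1318/101.8258) + (0.0601 + 0.5·0.3858²)·5.3084] / (0.3858·√5.3084)
   = [0.592388 + 0.714090] / 0.888882 = 1.469800
d₂ = d₁ − σ√T = 1.469800 − 0.888882 = 0.580918
N(d₁) = 0.929192,  N(d₂) = 0.719352,  e^(−rT) = 0.726850
E₀ = V₀·N(d₁) − D·e^(−rT)·N(d₂)
   = 184.1318·0.929192 − 101.8258·0.726850·0.719352 = 117.853032
B₀ = V₀ − E₀ = 184.1318 − 117.853032 = 66.278768
e^(−λT) = (B₀·e^(rT)/D − 0.2)/(1 − 0.2) = (66.2788·1.375799/101.8258 − 0.2)/0.8 = 0.86939120
λ = −ln(0.86939120)/5.3084 = 0.026366

B0=66.2788 lambda=0.0264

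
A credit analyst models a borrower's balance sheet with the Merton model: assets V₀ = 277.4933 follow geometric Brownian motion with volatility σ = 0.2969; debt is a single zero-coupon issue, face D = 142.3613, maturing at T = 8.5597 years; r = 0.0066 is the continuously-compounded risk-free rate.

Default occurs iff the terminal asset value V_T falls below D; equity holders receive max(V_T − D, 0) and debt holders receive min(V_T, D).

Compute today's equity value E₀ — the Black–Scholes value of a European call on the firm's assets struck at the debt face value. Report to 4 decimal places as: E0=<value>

E0=160.9284

With assets at 277.4933 and a single debt payment of 142.3613 at 8.5597 years:
d₁ = [ln(V₀/D) + (r + σ²/2)T] / (σ√T)
   = [ln(277.4933/142.3613) + (0.0066 + 0.5·0.2969²)·8.5597] / (0.2969·√8.5597)
   = [0.667429 + 0.433761] / 0.868639 = 1.267718
d₂ = d₁ − σ√T = 1.267718 − 0.868639 = 0.399079
N(d₁) = 0.897551,  N(d₂) = 0.655082,  e^(−rT) = 0.945072
E₀ = V₀·N(d₁) − D·e^(−rT)·N(d₂)
   = 277.4933·0.897551 − 142.3613·0.945072·0.655082 = 160.928398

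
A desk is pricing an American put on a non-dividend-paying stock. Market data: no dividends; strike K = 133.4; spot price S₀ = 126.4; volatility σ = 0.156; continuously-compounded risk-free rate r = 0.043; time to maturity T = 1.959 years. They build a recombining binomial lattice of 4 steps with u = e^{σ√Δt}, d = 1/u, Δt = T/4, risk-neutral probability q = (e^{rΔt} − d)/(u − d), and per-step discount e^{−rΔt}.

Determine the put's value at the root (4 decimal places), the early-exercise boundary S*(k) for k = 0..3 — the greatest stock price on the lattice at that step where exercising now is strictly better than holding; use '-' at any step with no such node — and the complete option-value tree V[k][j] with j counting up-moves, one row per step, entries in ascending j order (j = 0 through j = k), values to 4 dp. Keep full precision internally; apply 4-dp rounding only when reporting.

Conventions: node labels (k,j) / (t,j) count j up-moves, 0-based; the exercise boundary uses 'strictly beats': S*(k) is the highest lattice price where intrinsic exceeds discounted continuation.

price = 11.2102
boundary = - 113.3272 101.6065 113.3272
tree:
11.2102
20.0728 4.9433
31.7935 10.0961 1.2408
42.3021 20.0728 2.9472 0.0000
51.7238 31.7935 7.0000 0.0000 0.0000

params: Δt=0.48975 u=1.11535 d=0.89658 q=0.57001 e^(-rΔt)=0.97916
t_4 payoffs: 51.7238 31.7935 7.0000 0.0000 0.0000
t_3: node(3,0) S=91.0979 payoff=42.3021 vs cont=39.5221 → 42.3021 [stop]  node(3,1) S=113.3272 payoff=20.0728 vs cont=17.2929 → 20.0728 [stop]  node(3,2) S=140.9808 payoff=0.0000 vs cont=2.9472 → 2.9472 [wait]  node(3,3) S=175.3823 payoff=0.0000 vs cont=0.0000 → 0.0000 [wait]  ⇒ S*(3)=113.3272
t_2: node(2,0) S=101.6065 payoff=31.7935 vs cont=29.0136 → 31.7935 [stop]  node(2,1) S=126.4000 payoff=7.0000 vs cont=10.0961 → 10.0961 [wait]  node(2,2) S=157.2435 payoff=0.0000 vs cont=1.2408 → 1.2408 [wait]  ⇒ S*(2)=101.6065
t_1: node(1,0) S=113.3272 payoff=20.0728 vs cont=19.0209 → 20.0728 [stop]  node(1,1) S=140.9808 payoff=0.0000 vs cont=4.9433 → 4.9433 [wait]  ⇒ S*(1)=113.3272
t_0: node(0,0) S=126.4000 payoff=7.0000 vs cont=11.2102 → 11.2102 [wait]  ⇒ S*(0)=-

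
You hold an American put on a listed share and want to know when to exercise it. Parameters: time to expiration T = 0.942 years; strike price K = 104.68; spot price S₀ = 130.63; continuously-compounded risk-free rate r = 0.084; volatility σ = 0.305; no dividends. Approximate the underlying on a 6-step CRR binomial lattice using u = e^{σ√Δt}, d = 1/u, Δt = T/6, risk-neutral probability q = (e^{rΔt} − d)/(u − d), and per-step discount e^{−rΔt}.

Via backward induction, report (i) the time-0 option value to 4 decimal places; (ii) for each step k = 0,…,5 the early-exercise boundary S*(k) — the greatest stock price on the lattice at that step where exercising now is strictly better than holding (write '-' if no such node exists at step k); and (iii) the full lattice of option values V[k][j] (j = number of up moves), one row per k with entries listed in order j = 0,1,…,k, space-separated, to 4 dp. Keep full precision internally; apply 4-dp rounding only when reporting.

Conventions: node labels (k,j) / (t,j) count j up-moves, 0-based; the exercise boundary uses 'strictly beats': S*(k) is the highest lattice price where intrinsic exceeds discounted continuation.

Δt=0.15700, u=1.12846, d=0.88617, q=0.52462, disc=e^(-rΔt)=0.98690
k=6 terminal: V=max(K-S,0) → 41.4193 24.1230 2.0975 0.0000 0.0000 0.0000 0.0000
k=5: j=0 S=71.3869 intr=33.2931 cont=31.9216 V=33.2931[EX]; j=1 S=90.9051 intr=13.7749 cont=12.4034 V=13.7749[EX]; j=2 S=115.7599 intr=0.0000 cont=0.9841 V=0.9841[hold]; j=3 S=147.4103 intr=0.0000 cont=0.0000 V=0.0000[hold]; j=4 S=187.7144 intr=0.0000 cont=0.0000 V=0.0000[hold]; j=5 S=239.0381 intr=0.0000 cont=0.0000 V=0.0000[hold]  S*(5)=90.9051
k=4: j=0 S=80.5570 intr=24.1230 cont=22.7515 V=24.1230[EX]; j=1 S=102.5825 intr=2.0975 cont=6.9721 V=6.9721[hold]; j=2 S=130.6300 intr=0.0000 cont=0.4617 V=0.4617[hold]; j=3 S=166.3461 intr=0.0000 cont=0.0000 V=0.0000[hold]; j=4 S=211.8275 intr=0.0000 cont=0.0000 V=0.0000[hold]  S*(4)=80.5570
k=3: j=0 S=90.9051 intr=13.7749 cont=14.9272 V=14.9272[hold]; j=1 S=115.7599 intr=0.0000 cont=3.5100 V=3.5100[hold]; j=2 S=147.4103 intr=0.0000 cont=0.2166 V=0.2166[hold]; j=3 S=187.7144 intr=0.0000 cont=0.0000 V=0.0000[hold]  S*(3)=-
k=2: j=0 S=102.5825 intr=2.0975 cont=8.8205 V=8.8205[hold]; j=1 S=130.6300 intr=0.0000 cont=1.7589 V=1.7589[hold]; j=2 S=166.3461 intr=0.0000 cont=0.1016 V=0.1016[hold]  S*(2)=-
k=1: j=0 S=115.7599 intr=0.0000 cont=5.0488 V=5.0488[hold]; j=1 S=147.4103 intr=0.0000 cont=0.8778 V=0.8778[hold]  S*(1)=-
k=0: j=0 S=130.6300 intr=0.0000 cont=2.8232 V=2.8232[hold]  S*(0)=-

price = 2.8232
boundary = - - - - 80.5570 90.9051
tree:
2.8232
5.0488 0.8778
8.8205 1.7589 0.1016
14.9272 3.5100 0.2166 0.0000
24.1230 6.9721 0.4617 0.0000 0.0000
33.2931 13.7749 0.9841 0.0000 0.0000 0.0000
41.4193 24.1230 2.0975 0.0000 0.0000 0.0000 0.0000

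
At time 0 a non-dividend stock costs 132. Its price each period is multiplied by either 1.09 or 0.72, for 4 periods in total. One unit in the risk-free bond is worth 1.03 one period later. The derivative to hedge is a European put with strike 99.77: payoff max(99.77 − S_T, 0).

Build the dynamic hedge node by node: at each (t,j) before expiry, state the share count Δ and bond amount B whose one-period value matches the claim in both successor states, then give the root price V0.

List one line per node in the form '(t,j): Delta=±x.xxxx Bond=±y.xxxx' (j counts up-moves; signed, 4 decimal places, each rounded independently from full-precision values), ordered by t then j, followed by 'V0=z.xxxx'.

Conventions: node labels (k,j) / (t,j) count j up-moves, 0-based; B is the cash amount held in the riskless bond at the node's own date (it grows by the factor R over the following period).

Risk-neutral probability p* = (R−d)/(u−d) = (1.03−0.72)/(1.09−0.72) = 0.8378.
Expiry values: V(4,0)=64.2965, V(4,1)=46.0671, V(4,2)=18.4697, V(4,3)=0.0000, V(4,4)=0.0000
Node (3,0) S=49.2687: V=(p*·46.0671+(1−p*)·64.2965)/1.03=47.5953; Δ=(46.0671−64.2965)/(53.7029−35.4735)=-1.0000; B=V−Δ·S=96.8641
Node (3,1) S=74.5874: V=(p*·18.4697+(1−p*)·46.0671)/1.03=22.2767; Δ=(18.4697−46.0671)/(81.3003−53.7029)=-1.0000; B=V−Δ·S=96.8641
Node (3,2) S=112.9170: V=(p*·0.0000+(1−p*)·18.4697)/1.03=2.9079; Δ=(0.0000−18.4697)/(123.0796−81.3003)=-0.4421; B=V−Δ·S=52.8261
Node (3,3) S=170.9438: V=(p*·0.0000+(1−p*)·0.0000)/1.03=0.0000; Δ=(0.0000−0.0000)/(186.3288−123.0796)=0.0000; B=V−Δ·S=0.0000
Node (2,0) S=68.4288: V=(p*·22.2767+(1−p*)·47.5953)/1.03=25.6140; Δ=(22.2767−47.5953)/(74.5874−49.2687)=-1.0000; B=V−Δ·S=94.0428
Node (2,1) S=103.5936: V=(p*·2.9079+(1−p*)·22.2767)/1.03=5.8726; Δ=(2.9079−22.2767)/(112.9170−74.5874)=-0.5053; B=V−Δ·S=58.2208
Node (2,2) S=156.8292: V=(p*·0.0000+(1−p*)·2.9079)/1.03=0.4578; Δ=(0.0000−2.9079)/(170.9438−112.9170)=-0.0501; B=V−Δ·S=8.3169
Node (1,0) S=95.0400: V=(p*·5.8726+(1−p*)·25.6140)/1.03=8.8096; Δ=(5.8726−25.6140)/(103.5936−68.4288)=-0.5614; B=V−Δ·S=62.1648
Node (1,1) S=143.8800: V=(p*·0.4578+(1−p*)·5.8726)/1.03=1.2970; Δ=(0.4578−5.8726)/(156.8292−103.5936)=-0.1017; B=V−Δ·S=15.9315
Node (0,0) S=132.0000: V=(p*·1.2970+(1−p*)·8.8096)/1.03=2.4420; Δ=(1.2970−8.8096)/(143.8800−95.0400)=-0.1538; B=V−Δ·S=22.7464
Sanity check at the root: Δ(0,0)·S0 + B(0,0) reproduces V0 = 2.4420.

(0,0): Delta=-0.1538 Bond=22.7464
(1,0): Delta=-0.5614 Bond=62.1648
(1,1): Delta=-0.1017 Bond=15.9315
(2,0): Delta=-1.0000 Bond=94.0428
(2,1): Delta=-0.5053 Bond=58.2208
(2,2): Delta=-0.0501 Bond=8.3169
(3,0): Delta=-1.0000 Bond=96.8641
(3,1): Delta=-1.0000 Bond=96.8641
(3,2): Delta=-0.4421 Bond=52.8261
(3,3): Delta=0.0000 Bond=0.0000
V0=2.4420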